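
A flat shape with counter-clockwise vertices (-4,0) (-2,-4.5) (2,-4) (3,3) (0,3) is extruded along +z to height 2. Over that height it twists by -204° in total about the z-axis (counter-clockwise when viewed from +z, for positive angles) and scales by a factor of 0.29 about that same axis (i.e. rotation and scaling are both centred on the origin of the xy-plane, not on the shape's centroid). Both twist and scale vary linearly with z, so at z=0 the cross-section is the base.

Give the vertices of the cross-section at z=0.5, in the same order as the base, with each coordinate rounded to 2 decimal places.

Cross-section at z=0.5: (-2.07,2.56) (-3.91,-1.05) (-1.52,-3.35) (3.47,-0.36) (1.92,1.55)

t = z/height = 0.5/2 = 0.25
s = 1 + (scale-1)·z/height = 1 + (0.29-1)·0.5/2 = 0.822500
θ = twist·z/height = -204°·0.5/2 = -51.0000° = -0.890118 rad
cos θ = 0.629320, sin θ = -0.777146 (intermediates below are computed at full precision and shown rounded to 5 d.p.)
v1: (-4,0) → rotate → (-2.51728,3.10858) → ×s → (-2.07046,2.55681) → (-2.07,2.56)
v2: (-2,-4.5) → rotate → (-4.75580,-1.27765) → ×s → (-3.91164,-1.05087) → (-3.91,-1.05)
v3: (2,-4) → rotate → (-1.84994,-4.07157) → ×s → (-1.52158,-3.34887) → (-1.52,-3.35)
v4: (3,3) → rotate → (4.21940,-0.44348) → ×s → (3.47046,-0.36476) → (3.47,-0.36)
v5: (0,3) → rotate → (2.33144,1.88796) → ×s → (1.91761,1.55285) → (1.92,1.55)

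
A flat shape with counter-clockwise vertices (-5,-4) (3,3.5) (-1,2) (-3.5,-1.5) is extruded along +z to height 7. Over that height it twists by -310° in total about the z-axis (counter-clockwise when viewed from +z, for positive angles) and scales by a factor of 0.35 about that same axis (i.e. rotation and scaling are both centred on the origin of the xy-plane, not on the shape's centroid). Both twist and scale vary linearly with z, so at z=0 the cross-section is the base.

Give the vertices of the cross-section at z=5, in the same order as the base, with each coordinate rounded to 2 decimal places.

Cross-section at z=5: (3.43,-0.17) (-2.45,-0.34) (-0.31,-1.16) (1.94,-0.64)

t = z/height = 5/7 = 0.714286
s = 1 + (scale-1)·z/height = 1 + (0.35-1)·5/7 = 0.535714
θ = twist·z/height = -310°·5/7 = -221.4286° = -3.864658 rad
cos θ = -0.749781, sin θ = 0.661686 (intermediates below are computed at full precision and shown rounded to 5 d.p.)
v1: (-5,-4) → rotate → (6.39565,-0.30930) → ×s → (3.42624,-0.16570) → (3.43,-0.17)
v2: (3,3.5) → rotate → (-4.56524,-0.63918) → ×s → (-2.44567,-0.34242) → (-2.45,-0.34)
v3: (-1,2) → rotate → (-0.57359,-2.16125) → ×s → (-0.30728,-1.15781) → (-0.31,-1.16)
v4: (-3.5,-1.5) → rotate → (3.61676,-1.19123) → ×s → (1.93755,-0.63816) → (1.94,-0.64)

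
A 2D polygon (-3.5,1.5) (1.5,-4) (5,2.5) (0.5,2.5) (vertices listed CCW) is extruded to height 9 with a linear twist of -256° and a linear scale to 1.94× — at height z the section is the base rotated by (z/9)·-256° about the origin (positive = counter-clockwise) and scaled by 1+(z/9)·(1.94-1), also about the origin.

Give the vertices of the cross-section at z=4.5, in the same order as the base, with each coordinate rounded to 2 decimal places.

Cross-section at z=4.5: (4.91,2.70) (-5.99,1.88) (-1.63,-8.05) (2.44,-2.84)

t = z/height = 4.5/9 = 0.5
s = 1 + (scale-1)·z/height = 1 + (1.94-1)·4.5/9 = 1.470000
θ = twist·z/height = -256°·4.5/9 = -128.0000° = -2.234021 rad
cos θ = -0.615661, sin θ = -0.788011 (intermediates below are computed at full precision and shown rounded to 5 d.p.)
v1: (-3.5,1.5) → rotate → (3.33683,1.83455) → ×s → (4.90514,2.69678) → (4.91,2.70)
v2: (1.5,-4) → rotate → (-4.07554,1.28063) → ×s → (-5.99104,1.88253) → (-5.99,1.88)
v3: (5,2.5) → rotate → (-1.10828,-5.47921) → ×s → (-1.62917,-8.05443) → (-1.63,-8.05)
v4: (0.5,2.5) → rotate → (1.66220,-1.93316) → ×s → (2.44343,-2.84174) → (2.44,-2.84)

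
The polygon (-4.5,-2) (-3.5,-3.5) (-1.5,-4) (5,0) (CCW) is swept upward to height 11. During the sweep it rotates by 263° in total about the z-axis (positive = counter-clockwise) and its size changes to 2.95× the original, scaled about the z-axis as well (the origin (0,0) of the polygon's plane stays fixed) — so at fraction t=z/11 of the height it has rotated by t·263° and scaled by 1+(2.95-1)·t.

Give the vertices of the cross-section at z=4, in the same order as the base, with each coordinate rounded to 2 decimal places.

t = z/height = 4/11 = 0.363636
s = 1 + (scale-1)·z/height = 1 + (2.95-1)·4/11 = 1.709091
θ = twist·z/height = 263°·4/11 = 95.6364° = 1.669169 rad
cos θ = -0.098215, sin θ = 0.995165 (intermediates below are computed at full precision and shown rounded to 5 d.p.)
v1: (-4.5,-2) → rotate → (2.43230,-4.28181) → ×s → (4.15701,-7.31801) → (4.16,-7.32)
v2: (-3.5,-3.5) → rotate → (3.82683,-3.13933) → ×s → (6.54040,-5.36540) → (6.54,-5.37)
v3: (-1.5,-4) → rotate → (4.12798,-1.09989) → ×s → (7.05510,-1.87981) → (7.06,-1.88)
v4: (5,0) → rotate → (-0.49107,4.97583) → ×s → (-0.83929,8.50414) → (-0.84,8.50)

Cross-section at z=4: (4.16,-7.32) (6.54,-5.37) (7.06,-1.88) (-0.84,8.50)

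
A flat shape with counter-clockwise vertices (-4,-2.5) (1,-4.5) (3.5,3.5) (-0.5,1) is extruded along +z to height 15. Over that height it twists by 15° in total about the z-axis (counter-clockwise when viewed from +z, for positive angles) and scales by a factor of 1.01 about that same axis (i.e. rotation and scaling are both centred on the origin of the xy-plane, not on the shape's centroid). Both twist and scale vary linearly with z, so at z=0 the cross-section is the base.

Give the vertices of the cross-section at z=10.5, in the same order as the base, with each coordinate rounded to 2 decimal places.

t = z/height = 10.5/15 = 0.7
s = 1 + (scale-1)·z/height = 1 + (1.01-1)·10.5/15 = 1.007000
θ = twist·z/height = 15°·10.5/15 = 10.5000° = 0.183260 rad
cos θ = 0.983255, sin θ = 0.182236 (intermediates below are computed at full precision and shown rounded to 5 d.p.)
v1: (-4,-2.5) → rotate → (-3.47743,-3.18708) → ×s → (-3.50177,-3.20939) → (-3.50,-3.21)
v2: (1,-4.5) → rotate → (1.80331,-4.24241) → ×s → (1.81594,-4.27211) → (1.82,-4.27)
v3: (3.5,3.5) → rotate → (2.80357,4.07922) → ×s → (2.82319,4.10777) → (2.82,4.11)
v4: (-0.5,1) → rotate → (-0.67386,0.89214) → ×s → (-0.67858,0.89838) → (-0.68,0.90)

Cross-section at z=10.5: (-3.50,-3.21) (1.82,-4.27) (2.82,4.11) (-0.68,0.90)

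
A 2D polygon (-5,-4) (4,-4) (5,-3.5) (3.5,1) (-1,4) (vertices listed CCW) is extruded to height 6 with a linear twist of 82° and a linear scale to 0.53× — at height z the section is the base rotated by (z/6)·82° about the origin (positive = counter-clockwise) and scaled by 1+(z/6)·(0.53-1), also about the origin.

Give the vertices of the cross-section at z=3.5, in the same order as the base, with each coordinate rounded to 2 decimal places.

Cross-section at z=3.5: (-0.28,-4.64) (4.10,0.20) (4.32,0.98) (1.17,2.37) (-2.64,1.41)

t = z/height = 3.5/6 = 0.583333
s = 1 + (scale-1)·z/height = 1 + (0.53-1)·3.5/6 = 0.725833
θ = twist·z/height = 82°·3.5/6 = 47.8333° = 0.834849 rad
cos θ = 0.671289, sin θ = 0.741195 (intermediates below are computed at full precision and shown rounded to 5 d.p.)
v1: (-5,-4) → rotate → (-0.39167,-6.39113) → ×s → (-0.28428,-4.63890) → (-0.28,-4.64)
v2: (4,-4) → rotate → (5.64994,0.27962) → ×s → (4.10091,0.20296) → (4.10,0.20)
v3: (5,-3.5) → rotate → (5.95063,1.35646) → ×s → (4.31917,0.98457) → (4.32,0.98)
v4: (3.5,1) → rotate → (1.60832,3.26547) → ×s → (1.16737,2.37019) → (1.17,2.37)
v5: (-1,4) → rotate → (-3.63607,1.94396) → ×s → (-2.63918,1.41099) → (-2.64,1.41)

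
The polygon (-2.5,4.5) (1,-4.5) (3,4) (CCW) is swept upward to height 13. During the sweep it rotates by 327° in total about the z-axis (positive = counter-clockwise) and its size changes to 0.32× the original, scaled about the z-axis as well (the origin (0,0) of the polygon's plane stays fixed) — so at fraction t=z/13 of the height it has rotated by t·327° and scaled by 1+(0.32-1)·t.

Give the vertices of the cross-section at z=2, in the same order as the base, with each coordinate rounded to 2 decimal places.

Cross-section at z=2: (-4.53,0.85) (3.67,-1.88) (-1.04,4.35)

t = z/height = 2/13 = 0.153846
s = 1 + (scale-1)·z/height = 1 + (0.32-1)·2/13 = 0.895385
θ = twist·z/height = 327°·2/13 = 50.3077° = 0.878035 rad
cos θ = 0.638665, sin θ = 0.769485 (intermediates below are computed at full precision and shown rounded to 5 d.p.)
v1: (-2.5,4.5) → rotate → (-5.05935,0.95028) → ×s → (-4.53006,0.85086) → (-4.53,0.85)
v2: (1,-4.5) → rotate → (4.10135,-2.10451) → ×s → (3.67228,-1.88434) → (3.67,-1.88)
v3: (3,4) → rotate → (-1.16195,4.86311) → ×s → (-1.04039,4.35436) → (-1.04,4.35)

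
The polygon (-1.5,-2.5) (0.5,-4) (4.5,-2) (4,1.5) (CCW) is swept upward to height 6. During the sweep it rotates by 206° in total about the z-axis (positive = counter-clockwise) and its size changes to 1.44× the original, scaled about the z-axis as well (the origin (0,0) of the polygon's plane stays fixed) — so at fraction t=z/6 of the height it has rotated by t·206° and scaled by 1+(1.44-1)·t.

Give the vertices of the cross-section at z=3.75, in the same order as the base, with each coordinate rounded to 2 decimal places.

Cross-section at z=3.75: (3.68,0.50) (3.58,3.69) (-1.60,6.07) (-4.68,2.78)

t = z/height = 3.75/6 = 0.625
s = 1 + (scale-1)·z/height = 1 + (1.44-1)·3.75/6 = 1.275000
θ = twist·z/height = 206°·3.75/6 = 128.7500° = 2.247111 rad
cos θ = -0.625923, sin θ = 0.779884 (intermediates below are computed at full precision and shown rounded to 5 d.p.)
v1: (-1.5,-2.5) → rotate → (2.88860,0.39498) → ×s → (3.68296,0.50360) → (3.68,0.50)
v2: (0.5,-4) → rotate → (2.80658,2.89364) → ×s → (3.57838,3.68939) → (3.58,3.69)
v3: (4.5,-2) → rotate → (-1.25689,4.76133) → ×s → (-1.60253,6.07069) → (-1.60,6.07)
v4: (4,1.5) → rotate → (-3.67352,2.18065) → ×s → (-4.68374,2.78033) → (-4.68,2.78)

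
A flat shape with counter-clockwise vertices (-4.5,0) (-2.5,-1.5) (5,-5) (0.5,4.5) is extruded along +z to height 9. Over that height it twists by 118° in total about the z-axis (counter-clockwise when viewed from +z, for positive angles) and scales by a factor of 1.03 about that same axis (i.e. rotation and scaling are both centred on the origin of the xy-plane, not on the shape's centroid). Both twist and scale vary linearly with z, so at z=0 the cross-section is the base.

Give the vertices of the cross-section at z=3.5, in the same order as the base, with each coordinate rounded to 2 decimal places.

Cross-section at z=3.5: (-3.17,-3.27) (-0.67,-2.87) (7.15,0.11) (-2.92,3.53)

t = z/height = 3.5/9 = 0.388889
s = 1 + (scale-1)·z/height = 1 + (1.03-1)·3.5/9 = 1.011667
θ = twist·z/height = 118°·3.5/9 = 45.8889° = 0.800912 rad
cos θ = 0.696052, sin θ = 0.717991 (intermediates below are computed at full precision and shown rounded to 5 d.p.)
v1: (-4.5,0) → rotate → (-3.13223,-3.23096) → ×s → (-3.16878,-3.26866) → (-3.17,-3.27)
v2: (-2.5,-1.5) → rotate → (-0.66314,-2.83906) → ×s → (-0.67088,-2.87218) → (-0.67,-2.87)
v3: (5,-5) → rotate → (7.07022,0.10970) → ×s → (7.15270,0.11098) → (7.15,0.11)
v4: (0.5,4.5) → rotate → (-2.88293,3.49123) → ×s → (-2.91657,3.53196) → (-2.92,3.53)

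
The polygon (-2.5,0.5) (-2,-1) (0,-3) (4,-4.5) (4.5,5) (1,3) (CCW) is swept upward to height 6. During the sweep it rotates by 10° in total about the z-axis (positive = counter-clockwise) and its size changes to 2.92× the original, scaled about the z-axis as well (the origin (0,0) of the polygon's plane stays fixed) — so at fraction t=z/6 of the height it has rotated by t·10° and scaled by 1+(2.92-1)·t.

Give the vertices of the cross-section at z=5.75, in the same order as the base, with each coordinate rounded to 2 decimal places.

Cross-section at z=5.75: (-7.24,0.22) (-5.13,-3.75) (1.42,-8.40) (13.33,-10.71) (10.24,16.13) (1.38,8.87)

t = z/height = 5.75/6 = 0.958333
s = 1 + (scale-1)·z/height = 1 + (2.92-1)·5.75/6 = 2.840000
θ = twist·z/height = 10°·5.75/6 = 9.5833° = 0.167261 rad
cos θ = 0.986045, sin θ = 0.166482 (intermediates below are computed at full precision and shown rounded to 5 d.p.)
v1: (-2.5,0.5) → rotate → (-2.54835,0.07682) → ×s → (-7.23732,0.21816) → (-7.24,0.22)
v2: (-2,-1) → rotate → (-1.80561,-1.31901) → ×s → (-5.12792,-3.74598) → (-5.13,-3.75)
v3: (0,-3) → rotate → (0.49945,-2.95813) → ×s → (1.41843,-8.40110) → (1.42,-8.40)
v4: (4,-4.5) → rotate → (4.69335,-3.77127) → ×s → (13.32910,-10.71041) → (13.33,-10.71)
v5: (4.5,5) → rotate → (3.60479,5.67939) → ×s → (10.23761,16.12947) → (10.24,16.13)
v6: (1,3) → rotate → (0.48660,3.12462) → ×s → (1.38194,8.87391) → (1.38,8.87)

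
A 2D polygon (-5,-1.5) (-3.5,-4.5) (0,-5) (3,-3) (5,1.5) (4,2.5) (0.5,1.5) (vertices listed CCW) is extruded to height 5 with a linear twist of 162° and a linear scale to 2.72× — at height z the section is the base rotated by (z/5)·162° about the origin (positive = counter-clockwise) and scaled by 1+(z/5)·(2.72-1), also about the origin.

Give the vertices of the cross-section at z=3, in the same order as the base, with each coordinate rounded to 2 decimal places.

t = z/height = 3/5 = 0.6
s = 1 + (scale-1)·z/height = 1 + (2.72-1)·3/5 = 2.032000
θ = twist·z/height = 162°·3/5 = 97.2000° = 1.696460 rad
cos θ = -0.125333, sin θ = 0.992115 (intermediates below are computed at full precision and shown rounded to 5 d.p.)
v1: (-5,-1.5) → rotate → (2.11484,-4.77257) → ×s → (4.29735,-9.69787) → (4.30,-9.70)
v2: (-3.5,-4.5) → rotate → (4.90318,-2.90840) → ×s → (9.96327,-5.90987) → (9.96,-5.91)
v3: (0,-5) → rotate → (4.96057,0.62667) → ×s → (10.07989,1.27339) → (10.08,1.27)
v4: (3,-3) → rotate → (2.60034,3.35234) → ×s → (5.28390,6.81196) → (5.28,6.81)
v5: (5,1.5) → rotate → (-2.11484,4.77257) → ×s → (-4.29735,9.69787) → (-4.30,9.70)
v6: (4,2.5) → rotate → (-2.98162,3.65513) → ×s → (-6.05865,7.42722) → (-6.06,7.43)
v7: (0.5,1.5) → rotate → (-1.55084,0.30806) → ×s → (-3.15130,0.62597) → (-3.15,0.63)

Cross-section at z=3: (4.30,-9.70) (9.96,-5.91) (10.08,1.27) (5.28,6.81) (-4.30,9.70) (-6.06,7.43) (-3.15,0.63)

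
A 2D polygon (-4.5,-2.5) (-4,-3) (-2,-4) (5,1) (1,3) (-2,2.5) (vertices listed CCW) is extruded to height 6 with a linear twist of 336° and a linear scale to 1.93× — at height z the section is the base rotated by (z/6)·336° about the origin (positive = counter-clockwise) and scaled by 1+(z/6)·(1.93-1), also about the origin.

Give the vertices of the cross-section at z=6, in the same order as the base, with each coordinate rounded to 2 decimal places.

t = z/height = 6/6 = 1
s = 1 + (scale-1)·z/height = 1 + (1.93-1)·6/6 = 1.930000
θ = twist·z/height = 336°·6/6 = 336.0000° = 5.864306 rad
cos θ = 0.913545, sin θ = -0.406737 (intermediates below are computed at full precision and shown rounded to 5 d.p.)
v1: (-4.5,-2.5) → rotate → (-5.12780,-0.45355) → ×s → (-9.89665,-0.87535) → (-9.90,-0.88)
v2: (-4,-3) → rotate → (-4.87439,-1.11369) → ×s → (-9.40758,-2.14942) → (-9.41,-2.15)
v3: (-2,-4) → rotate → (-3.45404,-2.84071) → ×s → (-6.66629,-5.48257) → (-6.67,-5.48)
v4: (5,1) → rotate → (4.97446,-1.12014) → ×s → (9.60072,-2.16187) → (9.60,-2.16)
v5: (1,3) → rotate → (2.13376,2.33390) → ×s → (4.11815,4.50443) → (4.12,4.50)
v6: (-2,2.5) → rotate → (-0.81025,3.09734) → ×s → (-1.56378,5.97786) → (-1.56,5.98)

Cross-section at z=6: (-9.90,-0.88) (-9.41,-2.15) (-6.67,-5.48) (9.60,-2.16) (4.12,4.50) (-1.56,5.98)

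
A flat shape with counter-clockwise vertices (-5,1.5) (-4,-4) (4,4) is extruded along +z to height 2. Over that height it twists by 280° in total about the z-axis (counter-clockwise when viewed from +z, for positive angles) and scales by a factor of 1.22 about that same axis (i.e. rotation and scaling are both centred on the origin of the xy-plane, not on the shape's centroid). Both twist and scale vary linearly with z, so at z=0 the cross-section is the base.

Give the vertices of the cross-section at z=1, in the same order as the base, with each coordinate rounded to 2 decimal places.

t = z/height = 1/2 = 0.5
s = 1 + (scale-1)·z/height = 1 + (1.22-1)·1/2 = 1.110000
θ = twist·z/height = 280°·1/2 = 140.0000° = 2.443461 rad
cos θ = -0.766044, sin θ = 0.642788 (intermediates below are computed at full precision and shown rounded to 5 d.p.)
v1: (-5,1.5) → rotate → (2.86604,-4.36300) → ×s → (3.18131,-4.84294) → (3.18,-4.84)
v2: (-4,-4) → rotate → (5.63533,0.49303) → ×s → (6.25521,0.54726) → (6.26,0.55)
v3: (4,4) → rotate → (-5.63533,-0.49303) → ×s → (-6.25521,-0.54726) → (-6.26,-0.55)

Cross-section at z=1: (3.18,-4.84) (6.26,0.55) (-6.26,-0.55)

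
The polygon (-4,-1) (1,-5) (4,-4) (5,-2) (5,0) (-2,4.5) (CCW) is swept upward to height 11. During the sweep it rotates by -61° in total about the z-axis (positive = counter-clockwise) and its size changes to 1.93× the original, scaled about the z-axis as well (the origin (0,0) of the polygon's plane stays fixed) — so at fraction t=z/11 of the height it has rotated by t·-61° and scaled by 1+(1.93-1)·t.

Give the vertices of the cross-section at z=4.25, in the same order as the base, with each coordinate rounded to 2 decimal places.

t = z/height = 4.25/11 = 0.386364
s = 1 + (scale-1)·z/height = 1 + (1.93-1)·4.25/11 = 1.359318
θ = twist·z/height = -61°·4.25/11 = -23.5682° = -0.411342 rad
cos θ = 0.916585, sin θ = -0.399840 (intermediates below are computed at full precision and shown rounded to 5 d.p.)
v1: (-4,-1) → rotate → (-4.06618,0.68278) → ×s → (-5.52723,0.92811) → (-5.53,0.93)
v2: (1,-5) → rotate → (-1.08262,-4.98276) → ×s → (-1.47162,-6.77316) → (-1.47,-6.77)
v3: (4,-4) → rotate → (2.06698,-5.26570) → ×s → (2.80968,-7.15776) → (2.81,-7.16)
v4: (5,-2) → rotate → (3.78324,-3.83237) → ×s → (5.14263,-5.20941) → (5.14,-5.21)
v5: (5,0) → rotate → (4.58292,-1.99920) → ×s → (6.22965,-2.71755) → (6.23,-2.72)
v6: (-2,4.5) → rotate → (-0.03389,4.92431) → ×s → (-0.04607,6.69371) → (-0.05,6.69)

Cross-section at z=4.25: (-5.53,0.93) (-1.47,-6.77) (2.81,-7.16) (5.14,-5.21) (6.23,-2.72) (-0.05,6.69)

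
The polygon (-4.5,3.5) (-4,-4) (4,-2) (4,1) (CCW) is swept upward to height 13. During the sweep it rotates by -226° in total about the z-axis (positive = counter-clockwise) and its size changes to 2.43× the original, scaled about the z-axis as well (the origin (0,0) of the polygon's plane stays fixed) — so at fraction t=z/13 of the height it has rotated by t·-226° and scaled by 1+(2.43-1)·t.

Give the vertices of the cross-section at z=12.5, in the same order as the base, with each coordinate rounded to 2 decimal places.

Cross-section at z=12.5: (3.46,-13.09) (13.31,1.80) (-4.68,9.54) (-9.00,3.87)

t = z/height = 12.5/13 = 0.961538
s = 1 + (scale-1)·z/height = 1 + (2.43-1)·12.5/13 = 2.375000
θ = twist·z/height = -226°·12.5/13 = -217.3077° = -3.792735 rad
cos θ = -0.795392, sin θ = 0.606095 (intermediates below are computed at full precision and shown rounded to 5 d.p.)
v1: (-4.5,3.5) → rotate → (1.45793,-5.51130) → ×s → (3.46259,-13.08934) → (3.46,-13.09)
v2: (-4,-4) → rotate → (5.60595,0.75719) → ×s → (13.31413,1.79832) → (13.31,1.80)
v3: (4,-2) → rotate → (-1.96938,4.01516) → ×s → (-4.67727,9.53602) → (-4.68,9.54)
v4: (4,1) → rotate → (-3.78766,1.62899) → ×s → (-8.99570,3.86885) → (-9.00,3.87)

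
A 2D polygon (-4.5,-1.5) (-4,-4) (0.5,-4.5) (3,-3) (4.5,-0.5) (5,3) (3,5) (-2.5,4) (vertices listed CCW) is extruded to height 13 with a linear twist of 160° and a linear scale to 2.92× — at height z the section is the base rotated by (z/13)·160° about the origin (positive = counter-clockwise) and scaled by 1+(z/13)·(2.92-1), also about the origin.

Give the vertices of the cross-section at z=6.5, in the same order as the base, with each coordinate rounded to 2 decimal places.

t = z/height = 6.5/13 = 0.5
s = 1 + (scale-1)·z/height = 1 + (2.92-1)·6.5/13 = 1.960000
θ = twist·z/height = 160°·6.5/13 = 80.0000° = 1.396263 rad
cos θ = 0.173648, sin θ = 0.984808 (intermediates below are computed at full precision and shown rounded to 5 d.p.)
v1: (-4.5,-1.5) → rotate → (0.69579,-4.69211) → ×s → (1.36376,-9.19653) → (1.36,-9.20)
v2: (-4,-4) → rotate → (3.24464,-4.63382) → ×s → (6.35949,-9.08229) → (6.36,-9.08)
v3: (0.5,-4.5) → rotate → (4.51846,-0.28901) → ×s → (8.85618,-0.56647) → (8.86,-0.57)
v4: (3,-3) → rotate → (3.47537,2.43348) → ×s → (6.81172,4.76962) → (6.81,4.77)
v5: (4.5,-0.5) → rotate → (1.27382,4.34481) → ×s → (2.49669,8.51583) → (2.50,8.52)
v6: (5,3) → rotate → (-2.08618,5.44498) → ×s → (-4.08892,10.67217) → (-4.09,10.67)
v7: (3,5) → rotate → (-4.40309,3.82266) → ×s → (-8.63006,7.49242) → (-8.63,7.49)
v8: (-2.5,4) → rotate → (-4.37335,-1.76743) → ×s → (-8.57177,-3.46416) → (-8.57,-3.46)

Cross-section at z=6.5: (1.36,-9.20) (6.36,-9.08) (8.86,-0.57) (6.81,4.77) (2.50,8.52) (-4.09,10.67) (-8.63,7.49) (-8.57,-3.46)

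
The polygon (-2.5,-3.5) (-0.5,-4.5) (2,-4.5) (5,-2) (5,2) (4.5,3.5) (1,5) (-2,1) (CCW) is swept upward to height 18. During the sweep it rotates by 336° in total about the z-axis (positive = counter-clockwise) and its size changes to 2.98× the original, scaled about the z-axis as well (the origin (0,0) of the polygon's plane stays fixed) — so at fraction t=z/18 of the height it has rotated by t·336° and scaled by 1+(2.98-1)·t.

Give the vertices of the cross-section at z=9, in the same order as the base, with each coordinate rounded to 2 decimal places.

Cross-section at z=9: (6.31,5.78) (2.84,8.55) (-2.03,9.59) (-8.91,5.96) (-10.56,-1.82) (-10.21,-4.95) (-4.02,-9.32) (3.48,-2.77)

t = z/height = 9/18 = 0.5
s = 1 + (scale-1)·z/height = 1 + (2.98-1)·9/18 = 1.990000
θ = twist·z/height = 336°·9/18 = 168.0000° = 2.932153 rad
cos θ = -0.978148, sin θ = 0.207912 (intermediates below are computed at full precision and shown rounded to 5 d.p.)
v1: (-2.5,-3.5) → rotate → (3.17306,2.90374) → ×s → (6.31439,5.77844) → (6.31,5.78)
v2: (-0.5,-4.5) → rotate → (1.42468,4.29771) → ×s → (2.83511,8.55244) → (2.84,8.55)
v3: (2,-4.5) → rotate → (-1.02069,4.81749) → ×s → (-2.03118,9.58680) → (-2.03,9.59)
v4: (5,-2) → rotate → (-4.47491,2.99585) → ×s → (-8.90508,5.96175) → (-8.91,5.96)
v5: (5,2) → rotate → (-5.30656,-0.91674) → ×s → (-10.56006,-1.82431) → (-10.56,-1.82)
v6: (4.5,3.5) → rotate → (-5.12936,-2.48791) → ×s → (-10.20742,-4.95095) → (-10.21,-4.95)
v7: (1,5) → rotate → (-2.01771,-4.68283) → ×s → (-4.01524,-9.31882) → (-4.02,-9.32)
v8: (-2,1) → rotate → (1.74838,-1.39397) → ×s → (3.47928,-2.77400) → (3.48,-2.77)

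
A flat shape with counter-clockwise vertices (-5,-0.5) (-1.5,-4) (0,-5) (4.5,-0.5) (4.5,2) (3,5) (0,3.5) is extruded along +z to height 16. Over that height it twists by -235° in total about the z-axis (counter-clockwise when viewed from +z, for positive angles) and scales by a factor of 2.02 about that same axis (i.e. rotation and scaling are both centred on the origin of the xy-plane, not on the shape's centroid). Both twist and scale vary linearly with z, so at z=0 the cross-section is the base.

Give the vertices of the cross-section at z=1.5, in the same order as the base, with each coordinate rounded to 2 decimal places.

t = z/height = 1.5/16 = 0.09375
s = 1 + (scale-1)·z/height = 1 + (2.02-1)·1.5/16 = 1.095625
θ = twist·z/height = -235°·1.5/16 = -22.0313° = -0.384518 rad
cos θ = 0.926979, sin θ = -0.375112 (intermediates below are computed at full precision and shown rounded to 5 d.p.)
v1: (-5,-0.5) → rotate → (-4.82245,1.41207) → ×s → (-5.28360,1.54710) → (-5.28,1.55)
v2: (-1.5,-4) → rotate → (-2.89092,-3.14525) → ×s → (-3.16736,-3.44601) → (-3.17,-3.45)
v3: (0,-5) → rotate → (-1.87556,-4.63490) → ×s → (-2.05491,-5.07811) → (-2.05,-5.08)
v4: (4.5,-0.5) → rotate → (3.98385,-2.15149) → ×s → (4.36481,-2.35723) → (4.36,-2.36)
v5: (4.5,2) → rotate → (4.92163,0.16595) → ×s → (5.39226,0.18182) → (5.39,0.18)
v6: (3,5) → rotate → (4.65650,3.50956) → ×s → (5.10178,3.84516) → (5.10,3.85)
v7: (0,3.5) → rotate → (1.31289,3.24443) → ×s → (1.43844,3.55468) → (1.44,3.55)

Cross-section at z=1.5: (-5.28,1.55) (-3.17,-3.45) (-2.05,-5.08) (4.36,-2.36) (5.39,0.18) (5.10,3.85) (1.44,3.55)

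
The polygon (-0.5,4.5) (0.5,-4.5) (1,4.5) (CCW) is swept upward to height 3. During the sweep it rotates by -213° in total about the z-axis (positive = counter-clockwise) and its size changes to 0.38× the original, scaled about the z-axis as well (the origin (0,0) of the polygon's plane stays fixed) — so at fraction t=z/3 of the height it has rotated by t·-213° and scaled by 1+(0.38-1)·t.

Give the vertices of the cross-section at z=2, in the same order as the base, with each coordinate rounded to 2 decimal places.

Cross-section at z=2: (1.86,-1.90) (-1.86,1.90) (1.16,-2.44)

t = z/height = 2/3 = 0.666667
s = 1 + (scale-1)·z/height = 1 + (0.38-1)·2/3 = 0.586667
θ = twist·z/height = -213°·2/3 = -142.0000° = -2.478368 rad
cos θ = -0.788011, sin θ = -0.615661 (intermediates below are computed at full precision and shown rounded to 5 d.p.)
v1: (-0.5,4.5) → rotate → (3.16448,-3.23822) → ×s → (1.85650,-1.89975) → (1.86,-1.90)
v2: (0.5,-4.5) → rotate → (-3.16448,3.23822) → ×s → (-1.85650,1.89975) → (-1.86,1.90)
v3: (1,4.5) → rotate → (1.98247,-4.16171) → ×s → (1.16305,-2.44154) → (1.16,-2.44)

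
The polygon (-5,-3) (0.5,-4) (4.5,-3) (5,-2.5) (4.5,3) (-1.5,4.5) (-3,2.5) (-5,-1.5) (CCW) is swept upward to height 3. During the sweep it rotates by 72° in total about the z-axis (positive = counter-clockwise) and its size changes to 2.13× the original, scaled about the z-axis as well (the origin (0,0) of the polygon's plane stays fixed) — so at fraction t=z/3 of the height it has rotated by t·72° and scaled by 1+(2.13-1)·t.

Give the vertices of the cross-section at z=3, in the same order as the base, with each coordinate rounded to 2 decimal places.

t = z/height = 3/3 = 1
s = 1 + (scale-1)·z/height = 1 + (2.13-1)·3/3 = 2.130000
θ = twist·z/height = 72°·3/3 = 72.0000° = 1.256637 rad
cos θ = 0.309017, sin θ = 0.951057 (intermediates below are computed at full precision and shown rounded to 5 d.p.)
v1: (-5,-3) → rotate → (1.30808,-5.68233) → ×s → (2.78622,-12.10337) → (2.79,-12.10)
v2: (0.5,-4) → rotate → (3.95873,-0.76054) → ×s → (8.43210,-1.61995) → (8.43,-1.62)
v3: (4.5,-3) → rotate → (4.24375,3.35270) → ×s → (9.03918,7.14126) → (9.04,7.14)
v4: (5,-2.5) → rotate → (3.92273,3.98274) → ×s → (8.35541,8.48324) → (8.36,8.48)
v5: (4.5,3) → rotate → (-1.46259,5.20681) → ×s → (-3.11532,11.09050) → (-3.12,11.09)
v6: (-1.5,4.5) → rotate → (-4.74328,-0.03601) → ×s → (-10.10319,-0.07670) → (-10.10,-0.08)
v7: (-3,2.5) → rotate → (-3.30469,-2.08063) → ×s → (-7.03899,-4.43174) → (-7.04,-4.43)
v8: (-5,-1.5) → rotate → (-0.11850,-5.21881) → ×s → (-0.25241,-11.11606) → (-0.25,-11.12)

Cross-section at z=3: (2.79,-12.10) (8.43,-1.62) (9.04,7.14) (8.36,8.48) (-3.12,11.09) (-10.10,-0.08) (-7.04,-4.43) (-0.25,-11.12)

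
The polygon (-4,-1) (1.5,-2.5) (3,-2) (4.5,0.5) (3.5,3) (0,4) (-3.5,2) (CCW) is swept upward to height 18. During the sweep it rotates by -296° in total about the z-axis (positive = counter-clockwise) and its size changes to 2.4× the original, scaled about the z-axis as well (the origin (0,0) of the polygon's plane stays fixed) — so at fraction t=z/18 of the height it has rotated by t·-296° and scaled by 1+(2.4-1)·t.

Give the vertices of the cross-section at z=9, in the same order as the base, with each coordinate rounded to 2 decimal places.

Cross-section at z=9: (4.87,5.05) (-4.41,2.25) (-6.13,0.18) (-6.04,-4.77) (-2.34,-7.48) (3.60,-5.77) (6.85,0.27)

t = z/height = 9/18 = 0.5
s = 1 + (scale-1)·z/height = 1 + (2.4-1)·9/18 = 1.700000
θ = twist·z/height = -296°·9/18 = -148.0000° = -2.583087 rad
cos θ = -0.848048, sin θ = -0.529919 (intermediates below are computed at full precision and shown rounded to 5 d.p.)
v1: (-4,-1) → rotate → (2.86227,2.96773) → ×s → (4.86586,5.04513) → (4.87,5.05)
v2: (1.5,-2.5) → rotate → (-2.59687,1.32524) → ×s → (-4.41468,2.25291) → (-4.41,2.25)
v3: (3,-2) → rotate → (-3.60398,0.10634) → ×s → (-6.12677,0.18078) → (-6.13,0.18)
v4: (4.5,0.5) → rotate → (-3.55126,-2.80866) → ×s → (-6.03714,-4.77472) → (-6.04,-4.77)
v5: (3.5,3) → rotate → (-1.37841,-4.39886) → ×s → (-2.34330,-7.47806) → (-2.34,-7.48)
v6: (0,4) → rotate → (2.11968,-3.39219) → ×s → (3.60345,-5.76673) → (3.60,-5.77)
v7: (-3.5,2) → rotate → (4.02801,0.15862) → ×s → (6.84761,0.26966) → (6.85,0.27)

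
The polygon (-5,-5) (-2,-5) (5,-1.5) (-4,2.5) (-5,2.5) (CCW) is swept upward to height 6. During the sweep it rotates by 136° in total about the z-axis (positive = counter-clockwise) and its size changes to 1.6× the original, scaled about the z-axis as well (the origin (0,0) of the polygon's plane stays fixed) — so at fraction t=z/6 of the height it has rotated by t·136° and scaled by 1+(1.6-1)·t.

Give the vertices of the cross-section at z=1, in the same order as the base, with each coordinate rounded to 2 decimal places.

t = z/height = 1/6 = 0.166667
s = 1 + (scale-1)·z/height = 1 + (1.6-1)·1/6 = 1.100000
θ = twist·z/height = 136°·1/6 = 22.6667° = 0.395608 rad
cos θ = 0.922762, sin θ = 0.385369 (intermediates below are computed at full precision and shown rounded to 5 d.p.)
v1: (-5,-5) → rotate → (-2.68697,-6.54066) → ×s → (-2.95566,-7.19472) → (-2.96,-7.19)
v2: (-2,-5) → rotate → (0.08132,-5.38455) → ×s → (0.08945,-5.92301) → (0.09,-5.92)
v3: (5,-1.5) → rotate → (5.19187,0.54270) → ×s → (5.71105,0.59697) → (5.71,0.60)
v4: (-4,2.5) → rotate → (-4.65447,0.76543) → ×s → (-5.11992,0.84197) → (-5.12,0.84)
v5: (-5,2.5) → rotate → (-5.57724,0.38006) → ×s → (-6.13496,0.41807) → (-6.13,0.42)

Cross-section at z=1: (-2.96,-7.19) (0.09,-5.92) (5.71,0.60) (-5.12,0.84) (-6.13,0.42)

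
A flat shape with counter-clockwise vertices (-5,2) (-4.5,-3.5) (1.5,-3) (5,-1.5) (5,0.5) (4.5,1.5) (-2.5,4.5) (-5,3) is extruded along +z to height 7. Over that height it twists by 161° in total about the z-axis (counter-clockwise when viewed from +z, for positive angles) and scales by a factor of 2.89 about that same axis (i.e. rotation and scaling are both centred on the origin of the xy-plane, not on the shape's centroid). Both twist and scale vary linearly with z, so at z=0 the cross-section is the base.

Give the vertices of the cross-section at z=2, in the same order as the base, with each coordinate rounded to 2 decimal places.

t = z/height = 2/7 = 0.285714
s = 1 + (scale-1)·z/height = 1 + (2.89-1)·2/7 = 1.540000
θ = twist·z/height = 161°·2/7 = 46.0000° = 0.802851 rad
cos θ = 0.694658, sin θ = 0.719340 (intermediates below are computed at full precision and shown rounded to 5 d.p.)
v1: (-5,2) → rotate → (-4.91197,-2.20738) → ×s → (-7.56444,-3.39937) → (-7.56,-3.40)
v2: (-4.5,-3.5) → rotate → (-0.60827,-5.66833) → ×s → (-0.93674,-8.72923) → (-0.94,-8.73)
v3: (1.5,-3) → rotate → (3.20001,-1.00497) → ×s → (4.92801,-1.54765) → (4.93,-1.55)
v4: (5,-1.5) → rotate → (4.55230,2.55471) → ×s → (7.01054,3.93426) → (7.01,3.93)
v5: (5,0.5) → rotate → (3.11362,3.94403) → ×s → (4.79498,6.07380) → (4.79,6.07)
v6: (4.5,1.5) → rotate → (2.04695,4.27902) → ×s → (3.15231,6.58969) → (3.15,6.59)
v7: (-2.5,4.5) → rotate → (-4.97368,1.32761) → ×s → (-7.65946,2.04452) → (-7.66,2.04)
v8: (-5,3) → rotate → (-5.63131,-1.51272) → ×s → (-8.67222,-2.32959) → (-8.67,-2.33)

Cross-section at z=2: (-7.56,-3.40) (-0.94,-8.73) (4.93,-1.55) (7.01,3.93) (4.79,6.07) (3.15,6.59) (-7.66,2.04) (-8.67,-2.33)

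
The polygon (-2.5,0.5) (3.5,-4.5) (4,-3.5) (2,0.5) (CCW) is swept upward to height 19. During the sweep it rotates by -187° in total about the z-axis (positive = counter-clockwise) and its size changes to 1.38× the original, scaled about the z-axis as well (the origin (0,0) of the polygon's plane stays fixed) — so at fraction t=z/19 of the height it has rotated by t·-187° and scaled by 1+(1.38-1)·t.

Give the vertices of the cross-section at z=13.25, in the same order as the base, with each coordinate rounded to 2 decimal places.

Cross-section at z=13.25: (2.53,2.00) (-7.20,0.32) (-6.65,-0.98) (-1.16,-2.34)

t = z/height = 13.25/19 = 0.697368
s = 1 + (scale-1)·z/height = 1 + (1.38-1)·13.25/19 = 1.265000
θ = twist·z/height = -187°·13.25/19 = -130.4079° = -2.276047 rad
cos θ = -0.648225, sin θ = -0.761449 (intermediates below are computed at full precision and shown rounded to 5 d.p.)
v1: (-2.5,0.5) → rotate → (2.00129,1.57951) → ×s → (2.53163,1.99808) → (2.53,2.00)
v2: (3.5,-4.5) → rotate → (-5.69531,0.25194) → ×s → (-7.20456,0.31870) → (-7.20,0.32)
v3: (4,-3.5) → rotate → (-5.25797,-0.77701) → ×s → (-6.65133,-0.98292) → (-6.65,-0.98)
v4: (2,0.5) → rotate → (-0.91573,-1.84701) → ×s → (-1.15839,-2.33647) → (-1.16,-2.34)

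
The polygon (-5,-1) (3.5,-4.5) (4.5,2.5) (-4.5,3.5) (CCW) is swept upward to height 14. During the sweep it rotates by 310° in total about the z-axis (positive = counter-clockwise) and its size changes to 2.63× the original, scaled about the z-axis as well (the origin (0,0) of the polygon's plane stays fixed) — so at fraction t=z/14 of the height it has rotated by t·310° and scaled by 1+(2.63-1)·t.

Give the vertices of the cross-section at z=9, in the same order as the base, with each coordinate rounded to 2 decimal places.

Cross-section at z=9: (8.99,5.31) (-9.81,6.33) (-7.01,-7.88) (11.07,-3.72)

t = z/height = 9/14 = 0.642857
s = 1 + (scale-1)·z/height = 1 + (2.63-1)·9/14 = 2.047857
θ = twist·z/height = 310°·9/14 = 199.2857° = 3.478192 rad
cos θ = -0.943883, sin θ = -0.330279 (intermediates below are computed at full precision and shown rounded to 5 d.p.)
v1: (-5,-1) → rotate → (4.38914,2.59528) → ×s → (8.98833,5.31476) → (8.99,5.31)
v2: (3.5,-4.5) → rotate → (-4.78985,3.09150) → ×s → (-9.80892,6.33095) → (-9.81,6.33)
v3: (4.5,2.5) → rotate → (-3.42178,-3.84596) → ×s → (-7.00731,-7.87599) → (-7.01,-7.88)
v4: (-4.5,3.5) → rotate → (5.40345,-1.81734) → ×s → (11.06550,-3.72164) → (11.07,-3.72)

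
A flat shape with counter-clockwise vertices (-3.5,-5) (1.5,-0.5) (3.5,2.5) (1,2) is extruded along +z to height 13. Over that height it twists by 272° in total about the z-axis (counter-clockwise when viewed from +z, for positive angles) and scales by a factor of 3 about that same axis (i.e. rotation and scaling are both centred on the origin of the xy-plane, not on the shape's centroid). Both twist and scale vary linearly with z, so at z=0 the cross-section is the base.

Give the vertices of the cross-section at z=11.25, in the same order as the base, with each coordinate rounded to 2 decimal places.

Cross-section at z=11.25: (-5.81,15.62) (-3.45,-2.60) (0.19,-11.74) (2.94,-5.35)

t = z/height = 11.25/13 = 0.865385
s = 1 + (scale-1)·z/height = 1 + (3-1)·11.25/13 = 2.730769
θ = twist·z/height = 272°·11.25/13 = 235.3846° = 4.108237 rad
cos θ = -0.568065, sin θ = -0.822984 (intermediates below are computed at full precision and shown rounded to 5 d.p.)
v1: (-3.5,-5) → rotate → (-2.12669,5.72077) → ×s → (-5.80751,15.62210) → (-5.81,15.62)
v2: (1.5,-0.5) → rotate → (-1.26359,-0.95044) → ×s → (-3.45057,-2.59544) → (-3.45,-2.60)
v3: (3.5,2.5) → rotate → (0.06923,-4.30061) → ×s → (0.18906,-11.74396) → (0.19,-11.74)
v4: (1,2) → rotate → (1.07790,-1.95911) → ×s → (2.94350,-5.34989) → (2.94,-5.35)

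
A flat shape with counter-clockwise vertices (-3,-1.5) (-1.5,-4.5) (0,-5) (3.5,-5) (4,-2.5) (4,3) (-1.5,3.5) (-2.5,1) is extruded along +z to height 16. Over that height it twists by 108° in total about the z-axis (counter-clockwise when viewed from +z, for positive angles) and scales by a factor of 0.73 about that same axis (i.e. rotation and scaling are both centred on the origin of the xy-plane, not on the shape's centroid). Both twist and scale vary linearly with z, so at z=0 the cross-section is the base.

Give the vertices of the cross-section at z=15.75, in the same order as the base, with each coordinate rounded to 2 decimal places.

Cross-section at z=15.75: (1.68,-1.80) (3.48,-0.13) (3.52,1.03) (2.80,3.50) (0.94,3.33) (-2.94,2.20) (-2.16,-1.78) (-0.19,-1.97)

t = z/height = 15.75/16 = 0.984375
s = 1 + (scale-1)·z/height = 1 + (0.73-1)·15.75/16 = 0.734219
θ = twist·z/height = 108°·15.75/16 = 106.3125° = 1.855503 rad
cos θ = -0.280876, sin θ = 0.959744 (intermediates below are computed at full precision and shown rounded to 5 d.p.)
v1: (-3,-1.5) → rotate → (2.28224,-2.45792) → ×s → (1.67567,-1.80465) → (1.68,-1.80)
v2: (-1.5,-4.5) → rotate → (4.74016,-0.17567) → ×s → (3.48032,-0.12898) → (3.48,-0.13)
v3: (0,-5) → rotate → (4.79872,1.40438) → ×s → (3.52331,1.03112) → (3.52,1.03)
v4: (3.5,-5) → rotate → (3.81565,4.76348) → ×s → (2.80152,3.49744) → (2.80,3.50)
v5: (4,-2.5) → rotate → (1.27586,4.54117) → ×s → (0.93676,3.33421) → (0.94,3.33)
v6: (4,3) → rotate → (-4.00274,2.99635) → ×s → (-2.93888,2.19997) → (-2.94,2.20)
v7: (-1.5,3.5) → rotate → (-2.93779,-2.42268) → ×s → (-2.15698,-1.77878) → (-2.16,-1.78)
v8: (-2.5,1) → rotate → (-0.25755,-2.68024) → ×s → (-0.18910,-1.96788) → (-0.19,-1.97)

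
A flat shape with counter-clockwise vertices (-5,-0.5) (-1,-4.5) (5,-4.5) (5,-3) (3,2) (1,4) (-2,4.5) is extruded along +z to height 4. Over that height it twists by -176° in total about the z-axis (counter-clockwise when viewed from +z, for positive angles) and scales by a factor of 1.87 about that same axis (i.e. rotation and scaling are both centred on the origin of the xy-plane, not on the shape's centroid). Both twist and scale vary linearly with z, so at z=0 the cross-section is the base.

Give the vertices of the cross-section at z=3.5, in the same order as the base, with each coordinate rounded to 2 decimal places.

t = z/height = 3.5/4 = 0.875
s = 1 + (scale-1)·z/height = 1 + (1.87-1)·3.5/4 = 1.761250
θ = twist·z/height = -176°·3.5/4 = -154.0000° = -2.687807 rad
cos θ = -0.898794, sin θ = -0.438371 (intermediates below are computed at full precision and shown rounded to 5 d.p.)
v1: (-5,-0.5) → rotate → (4.27478,2.64125) → ×s → (7.52896,4.65191) → (7.53,4.65)
v2: (-1,-4.5) → rotate → (-1.07388,4.48294) → ×s → (-1.89136,7.89559) → (-1.89,7.90)
v3: (5,-4.5) → rotate → (-6.46664,1.85272) → ×s → (-11.38937,3.26310) → (-11.39,3.26)
v4: (5,-3) → rotate → (-5.80908,0.50453) → ×s → (-10.23125,0.88860) → (-10.23,0.89)
v5: (3,2) → rotate → (-1.81964,-3.11270) → ×s → (-3.20484,-5.48225) → (-3.20,-5.48)
v6: (1,4) → rotate → (0.85469,-4.03355) → ×s → (1.50532,-7.10409) → (1.51,-7.10)
v7: (-2,4.5) → rotate → (3.77026,-3.16783) → ×s → (6.64037,-5.57934) → (6.64,-5.58)

Cross-section at z=3.5: (7.53,4.65) (-1.89,7.90) (-11.39,3.26) (-10.23,0.89) (-3.20,-5.48) (1.51,-7.10) (6.64,-5.58)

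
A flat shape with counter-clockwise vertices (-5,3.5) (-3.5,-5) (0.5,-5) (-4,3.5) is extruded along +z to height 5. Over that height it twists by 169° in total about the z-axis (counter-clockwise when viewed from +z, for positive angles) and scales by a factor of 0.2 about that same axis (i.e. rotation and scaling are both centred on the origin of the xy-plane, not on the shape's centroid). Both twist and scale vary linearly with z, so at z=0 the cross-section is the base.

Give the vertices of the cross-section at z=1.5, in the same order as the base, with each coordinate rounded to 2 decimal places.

t = z/height = 1.5/5 = 0.3
s = 1 + (scale-1)·z/height = 1 + (0.2-1)·1.5/5 = 0.760000
θ = twist·z/height = 169°·1.5/5 = 50.7000° = 0.884882 rad
cos θ = 0.633381, sin θ = 0.773840 (intermediates below are computed at full precision and shown rounded to 5 d.p.)
v1: (-5,3.5) → rotate → (-5.87535,-1.65237) → ×s → (-4.46526,-1.25580) → (-4.47,-1.26)
v2: (-3.5,-5) → rotate → (1.65237,-5.87535) → ×s → (1.25580,-4.46526) → (1.26,-4.47)
v3: (0.5,-5) → rotate → (4.18589,-2.77998) → ×s → (3.18128,-2.11279) → (3.18,-2.11)
v4: (-4,3.5) → rotate → (-5.24196,-0.87853) → ×s → (-3.98389,-0.66768) → (-3.98,-0.67)

Cross-section at z=1.5: (-4.47,-1.26) (1.26,-4.47) (3.18,-2.11) (-3.98,-0.67)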